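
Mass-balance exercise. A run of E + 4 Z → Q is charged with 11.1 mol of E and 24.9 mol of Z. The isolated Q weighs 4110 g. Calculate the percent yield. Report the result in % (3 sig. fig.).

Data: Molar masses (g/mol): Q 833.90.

79.2 %

n(E) = 11.10 mol
n(Z) = 24.90 mol
n/ν for E = 11.10/1 = 11.10
n/ν for Z = 24.90/4 = 6.225
Smallest n/ν is Z → limiting reagent.
theoretical n(Q) = (1/4) × 24.90 = 6.225 mol → 5191 g
% yield = 4110 / 5191 × 100 = 79.18 %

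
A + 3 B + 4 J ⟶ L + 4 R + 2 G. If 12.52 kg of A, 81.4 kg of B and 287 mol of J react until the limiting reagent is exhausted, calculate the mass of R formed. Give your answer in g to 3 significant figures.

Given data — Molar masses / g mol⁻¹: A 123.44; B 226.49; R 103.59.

n(A) = 12.52×1000 / 123.44 = 101.4 mol
n(B) = 81.40×1000 / 226.49 = 359.4 mol
n(J) = 287.0 mol
n/ν for A = 101.4/1 = 101.4
n/ν for B = 359.4/3 = 119.8
n/ν for J = 287.0/4 = 71.75
Smallest n/ν is J → limiting reagent.
n(R) = (4/4) × 287.0 = 287.0 mol
mass = 287.0 × 103.59 = 29730 g

29700 g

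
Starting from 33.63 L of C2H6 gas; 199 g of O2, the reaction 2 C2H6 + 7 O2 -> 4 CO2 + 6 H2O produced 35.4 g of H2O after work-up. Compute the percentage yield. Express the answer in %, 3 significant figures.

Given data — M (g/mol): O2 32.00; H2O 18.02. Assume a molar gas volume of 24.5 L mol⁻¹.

47.7 %

n(C2H6) = 33.63 / 24.5 = 1.373 mol
n(O2) = 199.0 / 32.00 = 6.219 mol
n/ν for C2H6 = 1.373/2 = 0.6865
n/ν for O2 = 6.219/7 = 0.8884
Smallest n/ν is C2H6 → limiting reagent.
theoretical n(H2O) = (6/2) × 1.373 = 4.119 mol → 74.22 g
% yield = 35.4 / 74.22 × 100 = 47.70 %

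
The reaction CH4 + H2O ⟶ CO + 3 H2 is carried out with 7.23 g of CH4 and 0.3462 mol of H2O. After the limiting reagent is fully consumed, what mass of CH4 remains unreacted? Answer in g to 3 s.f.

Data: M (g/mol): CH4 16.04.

n(CH4) = 7.230 / 16.04 = 0.4507 mol
n(H2O) = 0.3462 mol
n/ν for CH4 = 0.4507/1 = 0.4507
n/ν for H2O = 0.3462/1 = 0.3462
Smallest n/ν is H2O → limiting reagent.
CH4 consumed = (1/1) × 0.3462 = 0.3462 mol
CH4 remaining = 0.4507 − 0.3462 = 0.1045 mol
mass = 0.1045 × 16.04 = 1.676 g

1.68 g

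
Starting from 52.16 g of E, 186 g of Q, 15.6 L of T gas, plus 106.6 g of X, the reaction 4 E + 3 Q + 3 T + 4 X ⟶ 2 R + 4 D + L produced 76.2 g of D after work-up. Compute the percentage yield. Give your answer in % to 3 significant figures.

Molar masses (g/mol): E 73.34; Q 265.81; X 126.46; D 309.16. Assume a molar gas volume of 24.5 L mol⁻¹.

n(E) = 52.16 / 73.34 = 0.7112 mol
n(Q) = 186.0 / 265.81 = 0.6997 mol
n(T) = 15.60 / 24.5 = 0.6367 mol
n(X) = 106.6 / 126.46 = 0.8430 mol
n/ν → E: 0.1778, Q: 0.2332, T: 0.2122, X: 0.2108; E is limiting.
theoretical n(D) = (4/4) × 0.7112 = 0.7112 mol → 219.9 g
% yield = 76.2 / 219.9 × 100 = 34.65 %

34.7 %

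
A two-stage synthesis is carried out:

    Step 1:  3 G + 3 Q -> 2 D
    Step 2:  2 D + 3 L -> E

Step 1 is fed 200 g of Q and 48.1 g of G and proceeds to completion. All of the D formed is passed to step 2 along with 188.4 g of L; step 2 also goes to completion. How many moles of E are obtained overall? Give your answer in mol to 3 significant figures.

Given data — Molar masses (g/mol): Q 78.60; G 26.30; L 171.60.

Step 1:
n(Q) = 200.0 / 78.60 = 2.545 mol
n(G) = 48.10 / 26.30 = 1.829 mol
n/ν for Q = 2.545/3 = 0.8483
n/ν for G = 1.829/3 = 0.6097
Smallest n/ν is G → limiting reagent.
n(D) produced = (2/3) × 1.829 = 1.219 mol
Step 2:
n(D) available = 1.219 mol
n(L) = 188.4 / 171.60 = 1.098 mol
n/ν for D = 1.219/2 = 0.6095
n/ν for L = 1.098/3 = 0.3660
Smallest n/ν is L → limiting reagent.
n(E) = (1/3) × 1.098 = 0.3660 mol

0.366 mol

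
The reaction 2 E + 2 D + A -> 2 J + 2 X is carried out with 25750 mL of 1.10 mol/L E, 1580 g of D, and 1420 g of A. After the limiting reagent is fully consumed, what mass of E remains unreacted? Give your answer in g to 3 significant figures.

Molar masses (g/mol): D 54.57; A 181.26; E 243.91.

n(E) = 1.10 × 25750/1000 = 28.33 mol
n(D) = 1580 / 54.57 = 28.95 mol
n(A) = 1420 / 181.26 = 7.834 mol
n/ν for E = 28.33/2 = 14.17
n/ν for D = 28.95/2 = 14.48
n/ν for A = 7.834/1 = 7.834
Smallest n/ν is A → limiting reagent.
E consumed = (2/1) × 7.834 = 15.67 mol
E remaining = 28.33 − 15.67 = 12.66 mol
mass = 12.66 × 243.91 = 3088 g

3090 g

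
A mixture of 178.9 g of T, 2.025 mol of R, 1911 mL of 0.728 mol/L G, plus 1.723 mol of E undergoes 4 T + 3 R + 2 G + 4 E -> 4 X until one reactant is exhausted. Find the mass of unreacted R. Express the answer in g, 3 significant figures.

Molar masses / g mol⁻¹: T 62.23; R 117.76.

n(T) = 178.9 / 62.23 = 2.875 mol
n(R) = 2.025 mol
n(G) = 0.728 × 1911/1000 = 1.391 mol
n(E) = 1.723 mol
n/ν for T = 2.875/4 = 0.7188
n/ν for R = 2.025/3 = 0.6750
n/ν for G = 1.391/2 = 0.6955
n/ν for E = 1.723/4 = 0.4308
Smallest n/ν is E → limiting reagent.
R consumed = (3/4) × 1.723 = 1.292 mol
R remaining = 2.025 − 1.292 = 0.7330 mol
mass = 0.7330 × 117.76 = 86.32 g

86.3 g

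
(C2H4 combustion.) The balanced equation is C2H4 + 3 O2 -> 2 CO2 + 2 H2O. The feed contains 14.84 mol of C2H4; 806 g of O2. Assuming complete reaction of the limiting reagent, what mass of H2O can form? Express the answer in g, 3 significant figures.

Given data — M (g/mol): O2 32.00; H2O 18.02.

303 g

n(C2H4) = 14.84 mol
n(O2) = 806.0 / 32.00 = 25.19 mol
n/ν for C2H4 = 14.84/1 = 14.84
n/ν for O2 = 25.19/3 = 8.397
Smallest n/ν is O2 → limiting reagent.
n(H2O) = (2/3) × 25.19 = 16.79 mol
mass = 16.79 × 18.02 = 302.6 g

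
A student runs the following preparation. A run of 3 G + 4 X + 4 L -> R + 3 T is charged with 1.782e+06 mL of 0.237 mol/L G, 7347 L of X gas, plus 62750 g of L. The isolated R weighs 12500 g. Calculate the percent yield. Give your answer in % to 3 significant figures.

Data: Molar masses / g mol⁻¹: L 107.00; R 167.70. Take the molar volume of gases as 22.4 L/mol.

90.9 %

n(G) = 0.237 × 1.782e+06/1000 = 422.3 mol
n(X) = 7347 / 22.4 = 328.0 mol
n(L) = 62750 / 107.00 = 586.4 mol
n/ν for G = 422.3/3 = 140.8
n/ν for X = 328.0/4 = 82.00
n/ν for L = 586.4/4 = 146.6
Smallest n/ν is X → limiting reagent.
theoretical n(R) = (1/4) × 328.0 = 82.00 mol → 13750 g
% yield = 12500 / 13750 × 100 = 90.91 %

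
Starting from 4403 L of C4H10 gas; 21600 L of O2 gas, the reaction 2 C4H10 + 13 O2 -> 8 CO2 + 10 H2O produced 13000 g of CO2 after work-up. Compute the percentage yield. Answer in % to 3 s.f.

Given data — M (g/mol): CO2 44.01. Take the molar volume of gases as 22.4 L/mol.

n(C4H10) = 4403 / 22.4 = 196.6 mol
n(O2) = 21600 / 22.4 = 964.3 mol
n/ν → C4H10: 98.30, O2: 74.18; O2 is limiting.
theoretical n(CO2) = (8/13) × 964.3 = 593.4 mol → 26120 g
% yield = 13000 / 26120 × 100 = 49.77 %

49.8 %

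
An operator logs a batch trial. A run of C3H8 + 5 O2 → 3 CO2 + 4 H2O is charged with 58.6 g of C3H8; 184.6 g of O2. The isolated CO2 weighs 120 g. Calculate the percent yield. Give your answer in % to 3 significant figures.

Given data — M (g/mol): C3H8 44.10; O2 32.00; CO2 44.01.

78.8 %

n(C3H8) = 58.60 / 44.10 = 1.329 mol
n(O2) = 184.6 / 32.00 = 5.769 mol
n/ν for C3H8 = 1.329/1 = 1.329
n/ν for O2 = 5.769/5 = 1.154
Smallest n/ν is O2 → limiting reagent.
theoretical n(CO2) = (3/5) × 5.769 = 3.461 mol → 152.3 g
% yield = 120 / 152.3 × 100 = 78.79 %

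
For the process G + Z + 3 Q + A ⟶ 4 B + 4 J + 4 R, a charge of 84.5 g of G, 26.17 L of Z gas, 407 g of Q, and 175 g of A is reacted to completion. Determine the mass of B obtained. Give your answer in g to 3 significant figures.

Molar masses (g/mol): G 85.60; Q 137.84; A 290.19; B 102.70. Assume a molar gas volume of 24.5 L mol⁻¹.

n(G) = 84.50 / 85.60 = 0.9871 mol
n(Z) = 26.17 / 24.5 = 1.068 mol
n(Q) = 407.0 / 137.84 = 2.953 mol
n(A) = 175.0 / 290.19 = 0.6031 mol
n/ν for G = 0.9871/1 = 0.9871
n/ν for Z = 1.068/1 = 1.068
n/ν for Q = 2.953/3 = 0.9843
n/ν for A = 0.6031/1 = 0.6031
Smallest n/ν is A → limiting reagent.
n(B) = (4/1) × 0.6031 = 2.412 mol
mass = 2.412 × 102.70 = 247.7 g

248 g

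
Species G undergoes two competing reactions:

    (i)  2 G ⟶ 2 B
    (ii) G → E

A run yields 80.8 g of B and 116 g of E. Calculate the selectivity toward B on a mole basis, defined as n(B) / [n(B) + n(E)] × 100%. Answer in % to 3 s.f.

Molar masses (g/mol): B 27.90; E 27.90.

n(B) = 80.8 / 27.90 = 2.896 mol
n(E) = 116 / 27.90 = 4.158 mol
selectivity = 2.896/(2.896+4.158) × 100 = 41.05 %

41.1 %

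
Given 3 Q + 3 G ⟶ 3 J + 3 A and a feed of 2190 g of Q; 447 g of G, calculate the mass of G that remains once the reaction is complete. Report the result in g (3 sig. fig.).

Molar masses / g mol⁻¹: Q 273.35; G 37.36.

148 g

n(Q) = 2190 / 273.35 = 8.012 mol
n(G) = 447.0 / 37.36 = 11.96 mol
n/ν for Q = 8.012/3 = 2.671
n/ν for G = 11.96/3 = 3.987
Smallest n/ν is Q → limiting reagent.
G consumed = (3/3) × 8.012 = 8.012 mol
G remaining = 11.96 − 8.012 = 3.948 mol
mass = 3.948 × 37.36 = 147.5 g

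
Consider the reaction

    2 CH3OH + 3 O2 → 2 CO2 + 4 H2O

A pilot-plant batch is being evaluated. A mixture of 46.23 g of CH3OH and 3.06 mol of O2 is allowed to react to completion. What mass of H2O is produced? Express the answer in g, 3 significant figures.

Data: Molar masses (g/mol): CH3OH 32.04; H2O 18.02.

n(CH3OH) = 46.23 / 32.04 = 1.443 mol
n(O2) = 3.060 mol
n/ν for CH3OH = 1.443/2 = 0.7215
n/ν for O2 = 3.060/3 = 1.020
Smallest n/ν is CH3OH → limiting reagent.
n(H2O) = (4/2) × 1.443 = 2.886 mol
mass = 2.886 × 18.02 = 52.01 g

52.0 g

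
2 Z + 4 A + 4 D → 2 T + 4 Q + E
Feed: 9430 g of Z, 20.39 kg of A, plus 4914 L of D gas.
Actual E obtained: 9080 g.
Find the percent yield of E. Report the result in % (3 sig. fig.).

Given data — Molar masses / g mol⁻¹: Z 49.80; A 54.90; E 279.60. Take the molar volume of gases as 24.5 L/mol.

64.8 %

n(Z) = 9430 / 49.80 = 189.4 mol
n(A) = 20.39×1000 / 54.90 = 371.4 mol
n(D) = 4914 / 24.5 = 200.6 mol
n/ν for Z = 189.4/2 = 94.70
n/ν for A = 371.4/4 = 92.85
n/ν for D = 200.6/4 = 50.15
Smallest n/ν is D → limiting reagent.
theoretical n(E) = (1/4) × 200.6 = 50.15 mol → 14020 g
% yield = 9080 / 14020 × 100 = 64.76 %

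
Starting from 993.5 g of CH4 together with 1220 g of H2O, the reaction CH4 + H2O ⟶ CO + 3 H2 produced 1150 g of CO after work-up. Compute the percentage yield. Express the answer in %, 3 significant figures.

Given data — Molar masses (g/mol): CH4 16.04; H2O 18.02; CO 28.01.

n(CH4) = 993.5 / 16.04 = 61.94 mol
n(H2O) = 1220 / 18.02 = 67.70 mol
n/ν for CH4 = 61.94/1 = 61.94
n/ν for H2O = 67.70/1 = 67.70
Smallest n/ν is CH4 → limiting reagent.
theoretical n(CO) = (1/1) × 61.94 = 61.94 mol → 1735 g
% yield = 1150 / 1735 × 100 = 66.28 %

66.3 %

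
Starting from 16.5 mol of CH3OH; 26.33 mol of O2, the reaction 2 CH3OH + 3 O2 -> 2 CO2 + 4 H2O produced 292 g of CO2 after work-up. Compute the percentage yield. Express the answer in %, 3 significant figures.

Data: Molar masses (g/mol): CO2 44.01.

n(CH3OH) = 16.50 mol
n(O2) = 26.33 mol
n/ν for CH3OH = 16.50/2 = 8.250
n/ν for O2 = 26.33/3 = 8.777
Smallest n/ν is CH3OH → limiting reagent.
theoretical n(CO2) = (2/2) × 16.50 = 16.50 mol → 726.2 g
% yield = 292 / 726.2 × 100 = 40.21 %

40.2 %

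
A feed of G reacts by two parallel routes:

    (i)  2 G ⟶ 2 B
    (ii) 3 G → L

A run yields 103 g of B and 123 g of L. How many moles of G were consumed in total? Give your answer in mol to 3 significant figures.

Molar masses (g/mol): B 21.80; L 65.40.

n(B) = 103 / 21.80 = 4.725 mol
n(L) = 123 / 65.40 = 1.881 mol
n(G) via (i) = (2/2)×4.725 = 4.725 mol
n(G) via (ii) = (3/1)×1.881 = 5.643 mol
total n(G) = 4.725 + 5.643 = 10.37 mol

10.4 mol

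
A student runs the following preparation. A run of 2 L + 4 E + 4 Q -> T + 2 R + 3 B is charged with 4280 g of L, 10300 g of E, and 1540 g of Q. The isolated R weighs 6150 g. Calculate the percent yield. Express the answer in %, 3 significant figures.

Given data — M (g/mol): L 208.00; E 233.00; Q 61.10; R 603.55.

80.9 %

n(L) = 4280 / 208.00 = 20.58 mol
n(E) = 10300 / 233.00 = 44.21 mol
n(Q) = 1540 / 61.10 = 25.20 mol
n/ν for L = 20.58/2 = 10.29
n/ν for E = 44.21/4 = 11.05
n/ν for Q = 25.20/4 = 6.300
Smallest n/ν is Q → limiting reagent.
theoretical n(R) = (2/4) × 25.20 = 12.60 mol → 7605 g
% yield = 6150 / 7605 × 100 = 80.87 %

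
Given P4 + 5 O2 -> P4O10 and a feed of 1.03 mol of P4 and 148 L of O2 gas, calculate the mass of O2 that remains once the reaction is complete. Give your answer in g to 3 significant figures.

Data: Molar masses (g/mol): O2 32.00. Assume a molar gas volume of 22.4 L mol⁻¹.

46.6 g

n(P4) = 1.030 mol
n(O2) = 148.0 / 22.4 = 6.607 mol
n/ν for P4 = 1.030/1 = 1.030
n/ν for O2 = 6.607/5 = 1.321
Smallest n/ν is P4 → limiting reagent.
O2 consumed = (5/1) × 1.030 = 5.150 mol
O2 remaining = 6.607 − 5.150 = 1.457 mol
mass = 1.457 × 32.00 = 46.62 g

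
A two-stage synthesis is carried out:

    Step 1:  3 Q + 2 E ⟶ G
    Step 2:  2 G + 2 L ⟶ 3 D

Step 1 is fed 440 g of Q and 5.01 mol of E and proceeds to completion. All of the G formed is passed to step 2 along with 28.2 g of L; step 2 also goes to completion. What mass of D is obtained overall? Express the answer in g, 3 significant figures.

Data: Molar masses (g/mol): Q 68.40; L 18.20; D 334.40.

777 g

Step 1:
n(Q) = 440.0 / 68.40 = 6.433 mol
n(E) = 5.010 mol
n/ν for Q = 6.433/3 = 2.144
n/ν for E = 5.010/2 = 2.505
Smallest n/ν is Q → limiting reagent.
n(G) produced = (1/3) × 6.433 = 2.144 mol
Step 2:
n(G) available = 2.144 mol
n(L) = 28.20 / 18.20 = 1.549 mol
n/ν for G = 2.144/2 = 1.072
n/ν for L = 1.549/2 = 0.7745
Smallest n/ν is L → limiting reagent.
n(D) = (3/2) × 1.549 = 2.324 mol
mass = 2.324 × 334.40 = 777.1 g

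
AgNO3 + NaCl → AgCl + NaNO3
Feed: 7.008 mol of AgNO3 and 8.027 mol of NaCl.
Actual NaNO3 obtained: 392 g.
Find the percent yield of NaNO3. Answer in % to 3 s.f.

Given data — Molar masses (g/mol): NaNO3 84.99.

65.8 %

n(AgNO3) = 7.008 mol
n(NaCl) = 8.027 mol
n/ν for AgNO3 = 7.008/1 = 7.008
n/ν for NaCl = 8.027/1 = 8.027
Smallest n/ν is AgNO3 → limiting reagent.
theoretical n(NaNO3) = (1/1) × 7.008 = 7.008 mol → 595.6 g
% yield = 392 / 595.6 × 100 = 65.82 %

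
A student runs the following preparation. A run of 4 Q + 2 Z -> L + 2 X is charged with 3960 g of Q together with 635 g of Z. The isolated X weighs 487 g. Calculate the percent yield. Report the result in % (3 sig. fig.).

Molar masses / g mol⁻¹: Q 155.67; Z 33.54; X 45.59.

84.0 %

n(Q) = 3960 / 155.67 = 25.44 mol
n(Z) = 635.0 / 33.54 = 18.93 mol
n/ν → Q: 6.360, Z: 9.465; Q is limiting.
theoretical n(X) = (2/4) × 25.44 = 12.72 mol → 579.9 g
% yield = 487 / 579.9 × 100 = 83.98 %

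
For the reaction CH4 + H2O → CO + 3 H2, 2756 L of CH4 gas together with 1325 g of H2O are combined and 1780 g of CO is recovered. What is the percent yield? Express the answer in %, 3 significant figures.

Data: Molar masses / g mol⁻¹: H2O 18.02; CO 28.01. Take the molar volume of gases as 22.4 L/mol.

86.4 %

n(CH4) = 2756 / 22.4 = 123.0 mol
n(H2O) = 1325 / 18.02 = 73.53 mol
n/ν for CH4 = 123.0/1 = 123.0
n/ν for H2O = 73.53/1 = 73.53
Smallest n/ν is H2O → limiting reagent.
theoretical n(CO) = (1/1) × 73.53 = 73.53 mol → 2060 g
% yield = 1780 / 2060 × 100 = 86.41 %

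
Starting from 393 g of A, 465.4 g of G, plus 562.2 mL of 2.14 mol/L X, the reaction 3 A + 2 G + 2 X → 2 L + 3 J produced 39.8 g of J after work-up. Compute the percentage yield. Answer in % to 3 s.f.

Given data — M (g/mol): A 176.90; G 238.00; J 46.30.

47.6 %

n(A) = 393.0 / 176.90 = 2.222 mol
n(G) = 465.4 / 238.00 = 1.955 mol
n(X) = 2.14 × 562.2/1000 = 1.203 mol
n/ν → A: 0.7407, G: 0.9775, X: 0.6015; X is limiting.
theoretical n(J) = (3/2) × 1.203 = 1.805 mol → 83.57 g
% yield = 39.8 / 83.57 × 100 = 47.62 %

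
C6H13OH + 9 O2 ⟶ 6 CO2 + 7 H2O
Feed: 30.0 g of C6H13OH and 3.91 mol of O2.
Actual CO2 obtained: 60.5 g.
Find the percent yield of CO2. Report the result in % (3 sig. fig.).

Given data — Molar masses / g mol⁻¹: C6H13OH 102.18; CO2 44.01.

n(C6H13OH) = 30.00 / 102.18 = 0.2936 mol
n(O2) = 3.910 mol
n/ν for C6H13OH = 0.2936/1 = 0.2936
n/ν for O2 = 3.910/9 = 0.4344
Smallest n/ν is C6H13OH → limiting reagent.
theoretical n(CO2) = (6/1) × 0.2936 = 1.762 mol → 77.55 g
% yield = 60.5 / 77.55 × 100 = 78.01 %

78.0 %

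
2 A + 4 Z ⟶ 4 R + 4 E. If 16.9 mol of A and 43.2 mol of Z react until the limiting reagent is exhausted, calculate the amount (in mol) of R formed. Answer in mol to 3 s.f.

n(A) = 16.90 mol
n(Z) = 43.20 mol
n/ν for A = 16.90/2 = 8.450
n/ν for Z = 43.20/4 = 10.80
Smallest n/ν is A → limiting reagent.
n(R) = (4/2) × 16.90 = 33.80 mol

33.8 mol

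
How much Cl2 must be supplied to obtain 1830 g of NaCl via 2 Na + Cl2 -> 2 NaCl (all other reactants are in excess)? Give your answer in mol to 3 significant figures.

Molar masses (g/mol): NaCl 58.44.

n(NaCl) = 1830 / 58.44 = 31.31 mol
n(Cl2) = (1/2) × 31.31 = 15.66 mol

15.7 mol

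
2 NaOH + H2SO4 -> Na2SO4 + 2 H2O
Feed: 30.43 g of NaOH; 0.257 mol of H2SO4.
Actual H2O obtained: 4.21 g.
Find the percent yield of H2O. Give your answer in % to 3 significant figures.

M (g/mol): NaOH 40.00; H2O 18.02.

n(NaOH) = 30.43 / 40.00 = 0.7608 mol
n(H2SO4) = 0.2570 mol
n/ν for NaOH = 0.7608/2 = 0.3804
n/ν for H2SO4 = 0.2570/1 = 0.2570
Smallest n/ν is H2SO4 → limiting reagent.
theoretical n(H2O) = (2/1) × 0.2570 = 0.5140 mol → 9.262 g
% yield = 4.21 / 9.262 × 100 = 45.45 %

45.5 %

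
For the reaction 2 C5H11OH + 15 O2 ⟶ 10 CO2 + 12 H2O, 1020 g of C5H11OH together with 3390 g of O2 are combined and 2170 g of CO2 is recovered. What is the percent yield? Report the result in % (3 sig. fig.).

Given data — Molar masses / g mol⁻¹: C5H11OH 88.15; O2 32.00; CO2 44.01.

n(C5H11OH) = 1020 / 88.15 = 11.57 mol
n(O2) = 3390 / 32.00 = 105.9 mol
n/ν → C5H11OH: 5.785, O2: 7.060; C5H11OH is limiting.
theoretical n(CO2) = (10/2) × 11.57 = 57.85 mol → 2546 g
% yield = 2170 / 2546 × 100 = 85.23 %

85.2 %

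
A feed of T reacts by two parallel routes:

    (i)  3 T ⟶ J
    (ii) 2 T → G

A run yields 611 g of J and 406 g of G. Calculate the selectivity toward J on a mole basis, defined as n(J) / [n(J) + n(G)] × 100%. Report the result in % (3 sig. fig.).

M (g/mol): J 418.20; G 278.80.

50.1 %

n(J) = 611 / 418.20 = 1.461 mol
n(G) = 406 / 278.80 = 1.456 mol
selectivity = 1.461/(1.461+1.456) × 100 = 50.09 %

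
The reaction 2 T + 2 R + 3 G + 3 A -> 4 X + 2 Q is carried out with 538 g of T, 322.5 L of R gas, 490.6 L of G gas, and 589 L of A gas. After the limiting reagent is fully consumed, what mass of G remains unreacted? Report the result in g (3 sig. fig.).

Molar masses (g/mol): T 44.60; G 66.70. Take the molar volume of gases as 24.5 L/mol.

n(T) = 538.0 / 44.60 = 12.06 mol
n(R) = 322.5 / 24.5 = 13.16 mol
n(G) = 490.6 / 24.5 = 20.02 mol
n(A) = 589.0 / 24.5 = 24.04 mol
n/ν → T: 6.030, R: 6.580, G: 6.673, A: 8.013; T is limiting.
G consumed = (3/2) × 12.06 = 18.09 mol
G remaining = 20.02 − 18.09 = 1.930 mol
mass = 1.930 × 66.70 = 128.7 g

129 g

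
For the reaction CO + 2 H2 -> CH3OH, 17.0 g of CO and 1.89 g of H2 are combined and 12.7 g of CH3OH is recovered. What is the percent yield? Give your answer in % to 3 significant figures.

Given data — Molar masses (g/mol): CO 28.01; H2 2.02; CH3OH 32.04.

n(CO) = 17.00 / 28.01 = 0.6069 mol
n(H2) = 1.890 / 2.02 = 0.9356 mol
n/ν for CO = 0.6069/1 = 0.6069
n/ν for H2 = 0.9356/2 = 0.4678
Smallest n/ν is H2 → limiting reagent.
theoretical n(CH3OH) = (1/2) × 0.9356 = 0.4678 mol → 14.99 g
% yield = 12.7 / 14.99 × 100 = 84.72 %

84.7 %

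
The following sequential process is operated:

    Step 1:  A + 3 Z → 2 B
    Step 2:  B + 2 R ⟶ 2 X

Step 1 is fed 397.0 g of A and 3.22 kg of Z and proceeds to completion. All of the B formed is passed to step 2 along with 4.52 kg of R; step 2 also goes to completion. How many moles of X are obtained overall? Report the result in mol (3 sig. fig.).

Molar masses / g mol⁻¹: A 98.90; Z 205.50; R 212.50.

Step 1:
n(A) = 397.0 / 98.90 = 4.014 mol
n(Z) = 3.220×1000 / 205.50 = 15.67 mol
n/ν for A = 4.014/1 = 4.014
n/ν for Z = 15.67/3 = 5.223
Smallest n/ν is A → limiting reagent.
n(B) produced = (2/1) × 4.014 = 8.028 mol
Step 2:
n(B) available = 8.028 mol
n(R) = 4.520×1000 / 212.50 = 21.27 mol
n/ν for B = 8.028/1 = 8.028
n/ν for R = 21.27/2 = 10.64
Smallest n/ν is B → limiting reagent.
n(X) = (2/1) × 8.028 = 16.06 mol

16.1 mol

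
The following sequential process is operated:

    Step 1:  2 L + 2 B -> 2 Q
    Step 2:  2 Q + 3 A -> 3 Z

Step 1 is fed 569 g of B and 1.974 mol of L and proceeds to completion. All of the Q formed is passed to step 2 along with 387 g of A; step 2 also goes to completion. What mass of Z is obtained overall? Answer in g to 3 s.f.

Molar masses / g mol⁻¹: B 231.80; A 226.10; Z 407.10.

697 g

Step 1:
n(B) = 569.0 / 231.80 = 2.455 mol
n(L) = 1.974 mol
n/ν for B = 2.455/2 = 1.228
n/ν for L = 1.974/2 = 0.9870
Smallest n/ν is L → limiting reagent.
n(Q) produced = (2/2) × 1.974 = 1.974 mol
Step 2:
n(Q) available = 1.974 mol
n(A) = 387.0 / 226.10 = 1.712 mol
n/ν for Q = 1.974/2 = 0.9870
n/ν for A = 1.712/3 = 0.5707
Smallest n/ν is A → limiting reagent.
n(Z) = (3/3) × 1.712 = 1.712 mol
mass = 1.712 × 407.10 = 697.0 g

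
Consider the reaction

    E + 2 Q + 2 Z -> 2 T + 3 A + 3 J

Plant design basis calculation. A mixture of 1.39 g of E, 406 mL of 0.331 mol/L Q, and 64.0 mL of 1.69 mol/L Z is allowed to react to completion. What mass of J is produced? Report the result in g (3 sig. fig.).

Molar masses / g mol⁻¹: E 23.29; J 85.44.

13.9 g

n(E) = 1.390 / 23.29 = 0.05968 mol
n(Q) = 0.331 × 406.0/1000 = 0.1344 mol
n(Z) = 1.69 × 64.00/1000 = 0.1082 mol
n/ν for E = 0.05968/1 = 0.05968
n/ν for Q = 0.1344/2 = 0.06720
n/ν for Z = 0.1082/2 = 0.05410
Smallest n/ν is Z → limiting reagent.
n(J) = (3/2) × 0.1082 = 0.1623 mol
mass = 0.1623 × 85.44 = 13.87 g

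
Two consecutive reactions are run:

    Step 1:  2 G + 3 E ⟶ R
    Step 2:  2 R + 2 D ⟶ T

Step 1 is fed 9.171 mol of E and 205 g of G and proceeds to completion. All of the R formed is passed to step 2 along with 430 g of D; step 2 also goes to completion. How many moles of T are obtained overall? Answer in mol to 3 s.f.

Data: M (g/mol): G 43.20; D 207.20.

Step 1:
n(E) = 9.171 mol
n(G) = 205.0 / 43.20 = 4.745 mol
n/ν → E: 3.057, G: 2.373; G is limiting.
n(R) produced = (1/2) × 4.745 = 2.373 mol
Step 2:
n(R) available = 2.373 mol
n(D) = 430.0 / 207.20 = 2.075 mol
n/ν → R: 1.187, D: 1.038; D is limiting.
n(T) = (1/2) × 2.075 = 1.038 mol

1.04 mol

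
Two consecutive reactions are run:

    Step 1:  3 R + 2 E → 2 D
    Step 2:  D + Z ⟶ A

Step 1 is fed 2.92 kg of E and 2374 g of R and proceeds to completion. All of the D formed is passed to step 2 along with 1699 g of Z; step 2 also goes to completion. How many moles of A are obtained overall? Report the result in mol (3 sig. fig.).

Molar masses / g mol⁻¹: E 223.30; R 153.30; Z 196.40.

8.65 mol

Step 1:
n(E) = 2.920×1000 / 223.30 = 13.08 mol
n(R) = 2374 / 153.30 = 15.49 mol
n/ν for E = 13.08/2 = 6.540
n/ν for R = 15.49/3 = 5.163
Smallest n/ν is R → limiting reagent.
n(D) produced = (2/3) × 15.49 = 10.33 mol
Step 2:
n(D) available = 10.33 mol
n(Z) = 1699 / 196.40 = 8.651 mol
n/ν for D = 10.33/1 = 10.33
n/ν for Z = 8.651/1 = 8.651
Smallest n/ν is Z → limiting reagent.
n(A) = (1/1) × 8.651 = 8.651 mol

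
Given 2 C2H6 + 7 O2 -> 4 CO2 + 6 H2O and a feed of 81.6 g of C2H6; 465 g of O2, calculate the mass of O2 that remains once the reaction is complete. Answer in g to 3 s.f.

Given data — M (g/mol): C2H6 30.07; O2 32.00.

n(C2H6) = 81.60 / 30.07 = 2.714 mol
n(O2) = 465.0 / 32.00 = 14.53 mol
n/ν → C2H6: 1.357, O2: 2.076; C2H6 is limiting.
O2 consumed = (7/2) × 2.714 = 9.499 mol
O2 remaining = 14.53 − 9.499 = 5.031 mol
mass = 5.031 × 32.00 = 161.0 g

161 g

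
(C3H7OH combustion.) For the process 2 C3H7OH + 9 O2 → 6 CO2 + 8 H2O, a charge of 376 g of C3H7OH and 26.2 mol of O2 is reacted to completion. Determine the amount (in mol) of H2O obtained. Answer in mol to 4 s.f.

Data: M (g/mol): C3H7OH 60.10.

23.29 mol

n(C3H7OH) = 376.0 / 60.10 = 6.256 mol
n(O2) = 26.20 mol
n/ν → C3H7OH: 3.128, O2: 2.911; O2 is limiting.
n(H2O) = (8/9) × 26.20 = 23.29 mol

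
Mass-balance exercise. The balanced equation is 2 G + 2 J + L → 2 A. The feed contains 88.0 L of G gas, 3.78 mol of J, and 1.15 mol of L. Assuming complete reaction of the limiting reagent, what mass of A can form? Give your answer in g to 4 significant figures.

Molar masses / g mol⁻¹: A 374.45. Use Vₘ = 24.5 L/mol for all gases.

861.2 g

n(G) = 88.00 / 24.5 = 3.592 mol
n(J) = 3.780 mol
n(L) = 1.150 mol
n/ν → G: 1.796, J: 1.890, L: 1.150; L is limiting.
n(A) = (2/1) × 1.150 = 2.300 mol
mass = 2.300 × 374.45 = 861.2 g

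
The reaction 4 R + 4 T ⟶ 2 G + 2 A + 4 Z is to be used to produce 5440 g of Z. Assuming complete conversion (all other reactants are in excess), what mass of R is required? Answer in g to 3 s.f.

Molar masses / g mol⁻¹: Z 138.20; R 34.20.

n(Z) = 5440 / 138.20 = 39.36 mol
n(R) = (4/4) × 39.36 = 39.36 mol
mass = 39.36 × 34.20 = 1346 g

1350 g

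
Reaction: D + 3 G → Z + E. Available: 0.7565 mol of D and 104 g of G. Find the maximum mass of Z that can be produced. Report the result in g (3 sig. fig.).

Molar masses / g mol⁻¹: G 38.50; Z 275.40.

n(D) = 0.7565 mol
n(G) = 104.0 / 38.50 = 2.701 mol
n/ν for D = 0.7565/1 = 0.7565
n/ν for G = 2.701/3 = 0.9003
Smallest n/ν is D → limiting reagent.
n(Z) = (1/1) × 0.7565 = 0.7565 mol
mass = 0.7565 × 275.40 = 208.3 g

208 g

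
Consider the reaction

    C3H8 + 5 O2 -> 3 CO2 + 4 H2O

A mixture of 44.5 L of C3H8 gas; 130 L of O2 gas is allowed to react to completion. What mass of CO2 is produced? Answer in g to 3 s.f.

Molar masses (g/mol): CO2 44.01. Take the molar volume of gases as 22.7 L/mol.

151 g

n(C3H8) = 44.50 / 22.7 = 1.960 mol
n(O2) = 130.0 / 22.7 = 5.727 mol
n/ν for C3H8 = 1.960/1 = 1.960
n/ν for O2 = 5.727/5 = 1.145
Smallest n/ν is O2 → limiting reagent.
n(CO2) = (3/5) × 5.727 = 3.436 mol
mass = 3.436 × 44.01 = 151.2 g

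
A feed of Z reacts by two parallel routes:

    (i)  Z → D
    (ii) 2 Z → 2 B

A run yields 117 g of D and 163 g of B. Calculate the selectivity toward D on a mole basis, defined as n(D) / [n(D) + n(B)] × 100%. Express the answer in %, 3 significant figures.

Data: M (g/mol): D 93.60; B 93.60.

n(D) = 117 / 93.60 = 1.250 mol
n(B) = 163 / 93.60 = 1.741 mol
selectivity = 1.250/(1.250+1.741) × 100 = 41.79 %

41.8 %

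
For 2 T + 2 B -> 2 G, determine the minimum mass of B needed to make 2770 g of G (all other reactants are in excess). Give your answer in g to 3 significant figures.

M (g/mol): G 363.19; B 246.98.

n(G) = 2770 / 363.19 = 7.627 mol
n(B) = (2/2) × 7.627 = 7.627 mol
mass = 7.627 × 246.98 = 1884 g

1880 g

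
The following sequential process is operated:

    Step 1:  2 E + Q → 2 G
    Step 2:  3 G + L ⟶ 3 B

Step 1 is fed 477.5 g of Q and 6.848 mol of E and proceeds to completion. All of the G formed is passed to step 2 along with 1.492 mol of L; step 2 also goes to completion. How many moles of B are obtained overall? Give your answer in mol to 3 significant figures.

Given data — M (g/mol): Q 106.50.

4.48 mol

Step 1:
n(Q) = 477.5 / 106.50 = 4.484 mol
n(E) = 6.848 mol
n/ν → Q: 4.484, E: 3.424; E is limiting.
n(G) produced = (2/2) × 6.848 = 6.848 mol
Step 2:
n(G) available = 6.848 mol
n(L) = 1.492 mol
n/ν → G: 2.283, L: 1.492; L is limiting.
n(B) = (3/1) × 1.492 = 4.476 mol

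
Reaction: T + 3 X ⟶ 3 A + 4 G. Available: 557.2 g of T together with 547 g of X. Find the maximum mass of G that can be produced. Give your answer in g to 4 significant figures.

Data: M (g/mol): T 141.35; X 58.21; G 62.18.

n(T) = 557.2 / 141.35 = 3.942 mol
n(X) = 547.0 / 58.21 = 9.397 mol
n/ν for T = 3.942/1 = 3.942
n/ν for X = 9.397/3 = 3.132
Smallest n/ν is X → limiting reagent.
n(G) = (4/3) × 9.397 = 12.53 mol
mass = 12.53 × 62.18 = 779.1 g

779.1 g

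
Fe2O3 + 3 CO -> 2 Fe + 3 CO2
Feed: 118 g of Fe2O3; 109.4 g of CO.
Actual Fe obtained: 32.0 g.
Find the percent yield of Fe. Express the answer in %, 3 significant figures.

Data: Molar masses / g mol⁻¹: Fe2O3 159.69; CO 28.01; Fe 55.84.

n(Fe2O3) = 118.0 / 159.69 = 0.7389 mol
n(CO) = 109.4 / 28.01 = 3.906 mol
n/ν for Fe2O3 = 0.7389/1 = 0.7389
n/ν for CO = 3.906/3 = 1.302
Smallest n/ν is Fe2O3 → limiting reagent.
theoretical n(Fe) = (2/1) × 0.7389 = 1.478 mol → 82.53 g
% yield = 32.0 / 82.53 × 100 = 38.77 %

38.8 %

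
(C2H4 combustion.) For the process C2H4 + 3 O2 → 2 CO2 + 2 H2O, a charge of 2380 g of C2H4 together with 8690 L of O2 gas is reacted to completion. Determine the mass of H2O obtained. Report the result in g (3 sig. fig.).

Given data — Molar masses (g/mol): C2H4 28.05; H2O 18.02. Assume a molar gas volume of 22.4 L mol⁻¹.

n(C2H4) = 2380 / 28.05 = 84.85 mol
n(O2) = 8690 / 22.4 = 387.9 mol
n/ν → C2H4: 84.85, O2: 129.3; C2H4 is limiting.
n(H2O) = (2/1) × 84.85 = 169.7 mol
mass = 169.7 × 18.02 = 3058 g

3060 g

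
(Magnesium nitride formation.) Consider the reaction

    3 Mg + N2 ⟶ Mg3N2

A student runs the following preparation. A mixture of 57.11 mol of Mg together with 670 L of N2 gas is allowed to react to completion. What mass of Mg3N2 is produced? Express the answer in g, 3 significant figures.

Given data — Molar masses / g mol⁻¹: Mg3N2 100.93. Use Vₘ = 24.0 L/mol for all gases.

1920 g

n(Mg) = 57.11 mol
n(N2) = 670.0 / 24.0 = 27.92 mol
n/ν for Mg = 57.11/3 = 19.04
n/ν for N2 = 27.92/1 = 27.92
Smallest n/ν is Mg → limiting reagent.
n(Mg3N2) = (1/3) × 57.11 = 19.04 mol
mass = 19.04 × 100.93 = 1922 g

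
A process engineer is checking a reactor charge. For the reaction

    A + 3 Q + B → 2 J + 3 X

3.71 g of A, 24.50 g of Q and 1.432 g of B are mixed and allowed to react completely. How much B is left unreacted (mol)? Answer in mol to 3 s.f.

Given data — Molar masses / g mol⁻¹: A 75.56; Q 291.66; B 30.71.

n(A) = 3.710 / 75.56 = 0.04910 mol
n(Q) = 24.50 / 291.66 = 0.08400 mol
n(B) = 1.432 / 30.71 = 0.04663 mol
n/ν → A: 0.04910, Q: 0.02800, B: 0.04663; Q is limiting.
B consumed = (1/3) × 0.08400 = 0.02800 mol
B remaining = 0.04663 − 0.02800 = 0.01863 mol

0.0186 mol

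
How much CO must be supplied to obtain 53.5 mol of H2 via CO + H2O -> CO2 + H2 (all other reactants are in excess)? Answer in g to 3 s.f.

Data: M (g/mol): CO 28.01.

n(H2) = 53.50 mol
n(CO) = (1/1) × 53.50 = 53.50 mol
mass = 53.50 × 28.01 = 1499 g

1500 g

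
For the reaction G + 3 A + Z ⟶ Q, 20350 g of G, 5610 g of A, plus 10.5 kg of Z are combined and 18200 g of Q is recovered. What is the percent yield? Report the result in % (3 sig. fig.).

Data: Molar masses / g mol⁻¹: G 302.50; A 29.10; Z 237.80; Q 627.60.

n(G) = 20350 / 302.50 = 67.27 mol
n(A) = 5610 / 29.10 = 192.8 mol
n(Z) = 10.50×1000 / 237.80 = 44.15 mol
n/ν for G = 67.27/1 = 67.27
n/ν for A = 192.8/3 = 64.27
n/ν for Z = 44.15/1 = 44.15
Smallest n/ν is Z → limiting reagent.
theoretical n(Q) = (1/1) × 44.15 = 44.15 mol → 27710 g
% yield = 18200 / 27710 × 100 = 65.68 %

65.7 %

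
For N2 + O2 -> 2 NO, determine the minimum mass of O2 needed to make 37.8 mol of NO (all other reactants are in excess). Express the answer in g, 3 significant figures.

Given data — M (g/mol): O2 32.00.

605 g

n(NO) = 37.80 mol
n(O2) = (1/2) × 37.80 = 18.90 mol
mass = 18.90 × 32.00 = 604.8 g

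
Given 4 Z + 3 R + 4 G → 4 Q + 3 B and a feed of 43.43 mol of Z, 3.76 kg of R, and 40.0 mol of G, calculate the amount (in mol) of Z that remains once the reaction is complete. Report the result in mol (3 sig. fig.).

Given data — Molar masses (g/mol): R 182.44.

16.0 mol

n(Z) = 43.43 mol
n(R) = 3.760×1000 / 182.44 = 20.61 mol
n(G) = 40.00 mol
n/ν for Z = 43.43/4 = 10.86
n/ν for R = 20.61/3 = 6.870
n/ν for G = 40.00/4 = 10.00
Smallest n/ν is R → limiting reagent.
Z consumed = (4/3) × 20.61 = 27.48 mol
Z remaining = 43.43 − 27.48 = 15.95 mol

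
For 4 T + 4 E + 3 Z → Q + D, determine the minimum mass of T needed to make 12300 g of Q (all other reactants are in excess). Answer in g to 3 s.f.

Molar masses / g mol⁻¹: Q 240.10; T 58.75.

12000 g

n(Q) = 12300 / 240.10 = 51.23 mol
n(T) = (4/1) × 51.23 = 204.9 mol
mass = 204.9 × 58.75 = 12040 g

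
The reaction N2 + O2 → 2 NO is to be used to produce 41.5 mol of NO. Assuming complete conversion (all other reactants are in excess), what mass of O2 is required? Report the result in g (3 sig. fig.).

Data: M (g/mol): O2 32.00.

n(NO) = 41.50 mol
n(O2) = (1/2) × 41.50 = 20.75 mol
mass = 20.75 × 32.00 = 664.0 g

664 g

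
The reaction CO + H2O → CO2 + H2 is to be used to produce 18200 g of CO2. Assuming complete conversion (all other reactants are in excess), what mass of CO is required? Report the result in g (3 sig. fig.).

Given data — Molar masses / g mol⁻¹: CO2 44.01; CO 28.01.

11600 g

n(CO2) = 18200 / 44.01 = 413.5 mol
n(CO) = (1/1) × 413.5 = 413.5 mol
mass = 413.5 × 28.01 = 11580 g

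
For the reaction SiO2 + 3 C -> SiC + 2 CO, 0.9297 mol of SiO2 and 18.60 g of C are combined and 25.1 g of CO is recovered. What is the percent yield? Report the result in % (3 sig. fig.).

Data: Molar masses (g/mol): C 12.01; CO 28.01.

86.8 %

n(SiO2) = 0.9297 mol
n(C) = 18.60 / 12.01 = 1.549 mol
n/ν for SiO2 = 0.9297/1 = 0.9297
n/ν for C = 1.549/3 = 0.5163
Smallest n/ν is C → limiting reagent.
theoretical n(CO) = (2/3) × 1.549 = 1.033 mol → 28.93 g
% yield = 25.1 / 28.93 × 100 = 86.76 %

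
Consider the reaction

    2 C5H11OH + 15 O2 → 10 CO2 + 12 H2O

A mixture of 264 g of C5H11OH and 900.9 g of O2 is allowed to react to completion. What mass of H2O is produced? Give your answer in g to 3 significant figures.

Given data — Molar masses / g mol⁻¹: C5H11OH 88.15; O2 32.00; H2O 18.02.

324 g

n(C5H11OH) = 264.0 / 88.15 = 2.995 mol
n(O2) = 900.9 / 32.00 = 28.15 mol
n/ν for C5H11OH = 2.995/2 = 1.498
n/ν for O2 = 28.15/15 = 1.877
Smallest n/ν is C5H11OH → limiting reagent.
n(H2O) = (12/2) × 2.995 = 17.97 mol
mass = 17.97 × 18.02 = 323.8 g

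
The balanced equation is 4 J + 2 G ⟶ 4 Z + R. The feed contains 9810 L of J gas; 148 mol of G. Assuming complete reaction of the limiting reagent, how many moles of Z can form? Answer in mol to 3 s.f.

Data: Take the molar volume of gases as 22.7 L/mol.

296 mol

n(J) = 9810 / 22.7 = 432.2 mol
n(G) = 148.0 mol
n/ν for J = 432.2/4 = 108.1
n/ν for G = 148.0/2 = 74.00
Smallest n/ν is G → limiting reagent.
n(Z) = (4/2) × 148.0 = 296.0 mol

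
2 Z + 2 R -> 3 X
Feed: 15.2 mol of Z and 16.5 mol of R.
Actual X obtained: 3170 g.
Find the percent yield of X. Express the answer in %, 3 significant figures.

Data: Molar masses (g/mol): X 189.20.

n(Z) = 15.20 mol
n(R) = 16.50 mol
n/ν for Z = 15.20/2 = 7.600
n/ν for R = 16.50/2 = 8.250
Smallest n/ν is Z → limiting reagent.
theoretical n(X) = (3/2) × 15.20 = 22.80 mol → 4314 g
% yield = 3170 / 4314 × 100 = 73.48 %

73.5 %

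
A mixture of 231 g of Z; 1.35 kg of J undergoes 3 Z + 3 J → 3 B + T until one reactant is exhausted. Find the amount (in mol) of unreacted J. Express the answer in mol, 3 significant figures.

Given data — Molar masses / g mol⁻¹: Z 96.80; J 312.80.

n(Z) = 231.0 / 96.80 = 2.386 mol
n(J) = 1.350×1000 / 312.80 = 4.316 mol
n/ν for Z = 2.386/3 = 0.7953
n/ν for J = 4.316/3 = 1.439
Smallest n/ν is Z → limiting reagent.
J consumed = (3/3) × 2.386 = 2.386 mol
J remaining = 4.316 − 2.386 = 1.930 mol

1.93 mol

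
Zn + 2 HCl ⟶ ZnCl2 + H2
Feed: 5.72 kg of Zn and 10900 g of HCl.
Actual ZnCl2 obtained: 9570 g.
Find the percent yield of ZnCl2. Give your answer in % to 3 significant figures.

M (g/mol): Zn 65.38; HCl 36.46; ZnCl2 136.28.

n(Zn) = 5.720×1000 / 65.38 = 87.49 mol
n(HCl) = 10900 / 36.46 = 299.0 mol
n/ν for Zn = 87.49/1 = 87.49
n/ν for HCl = 299.0/2 = 149.5
Smallest n/ν is Zn → limiting reagent.
theoretical n(ZnCl2) = (1/1) × 87.49 = 87.49 mol → 11920 g
% yield = 9570 / 11920 × 100 = 80.29 %

80.3 %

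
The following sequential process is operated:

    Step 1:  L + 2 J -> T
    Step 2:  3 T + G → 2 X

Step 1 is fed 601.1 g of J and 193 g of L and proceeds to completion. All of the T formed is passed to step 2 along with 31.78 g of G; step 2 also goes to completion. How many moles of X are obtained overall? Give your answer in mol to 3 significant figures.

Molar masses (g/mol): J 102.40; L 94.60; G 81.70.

Step 1:
n(J) = 601.1 / 102.40 = 5.870 mol
n(L) = 193.0 / 94.60 = 2.040 mol
n/ν for J = 5.870/2 = 2.935
n/ν for L = 2.040/1 = 2.040
Smallest n/ν is L → limiting reagent.
n(T) produced = (1/1) × 2.040 = 2.040 mol
Step 2:
n(T) available = 2.040 mol
n(G) = 31.78 / 81.70 = 0.3890 mol
n/ν for T = 2.040/3 = 0.6800
n/ν for G = 0.3890/1 = 0.3890
Smallest n/ν is G → limiting reagent.
n(X) = (2/1) × 0.3890 = 0.7780 mol

0.778 mol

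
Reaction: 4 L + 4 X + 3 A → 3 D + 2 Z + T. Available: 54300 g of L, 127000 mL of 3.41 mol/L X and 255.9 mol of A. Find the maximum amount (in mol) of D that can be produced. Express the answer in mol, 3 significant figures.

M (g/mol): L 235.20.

173 mol

n(L) = 54300 / 235.20 = 230.9 mol
n(X) = 3.41 × 127000/1000 = 433.1 mol
n(A) = 255.9 mol
n/ν for L = 230.9/4 = 57.73
n/ν for X = 433.1/4 = 108.3
n/ν for A = 255.9/3 = 85.30
Smallest n/ν is L → limiting reagent.
n(D) = (3/4) × 230.9 = 173.2 mol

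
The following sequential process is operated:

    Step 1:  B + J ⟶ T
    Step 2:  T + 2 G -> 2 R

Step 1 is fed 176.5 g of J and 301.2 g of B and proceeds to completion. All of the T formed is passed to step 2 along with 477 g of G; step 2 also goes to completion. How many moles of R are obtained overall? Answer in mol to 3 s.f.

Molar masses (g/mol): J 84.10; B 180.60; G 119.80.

3.34 mol

Step 1:
n(J) = 176.5 / 84.10 = 2.099 mol
n(B) = 301.2 / 180.60 = 1.668 mol
n/ν for J = 2.099/1 = 2.099
n/ν for B = 1.668/1 = 1.668
Smallest n/ν is B → limiting reagent.
n(T) produced = (1/1) × 1.668 = 1.668 mol
Step 2:
n(T) available = 1.668 mol
n(G) = 477.0 / 119.80 = 3.982 mol
n/ν for T = 1.668/1 = 1.668
n/ν for G = 3.982/2 = 1.991
Smallest n/ν is T → limiting reagent.
n(R) = (2/1) × 1.668 = 3.336 mol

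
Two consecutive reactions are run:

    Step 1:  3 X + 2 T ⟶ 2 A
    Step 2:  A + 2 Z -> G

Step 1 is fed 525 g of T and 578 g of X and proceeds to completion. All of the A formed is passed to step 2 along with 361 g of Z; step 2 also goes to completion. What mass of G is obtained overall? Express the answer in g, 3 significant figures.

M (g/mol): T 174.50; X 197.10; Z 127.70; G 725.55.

1030 g

Step 1:
n(T) = 525.0 / 174.50 = 3.009 mol
n(X) = 578.0 / 197.10 = 2.933 mol
n/ν → T: 1.505, X: 0.9777; X is limiting.
n(A) produced = (2/3) × 2.933 = 1.955 mol
Step 2:
n(A) available = 1.955 mol
n(Z) = 361.0 / 127.70 = 2.827 mol
n/ν → A: 1.955, Z: 1.414; Z is limiting.
n(G) = (1/2) × 2.827 = 1.414 mol
mass = 1.414 × 725.55 = 1026 g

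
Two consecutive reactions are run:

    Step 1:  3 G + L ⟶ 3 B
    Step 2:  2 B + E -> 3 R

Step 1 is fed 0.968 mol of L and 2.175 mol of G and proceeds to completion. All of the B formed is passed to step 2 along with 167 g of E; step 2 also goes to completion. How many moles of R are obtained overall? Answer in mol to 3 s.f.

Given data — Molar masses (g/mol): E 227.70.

Step 1:
n(L) = 0.9680 mol
n(G) = 2.175 mol
n/ν for L = 0.9680/1 = 0.9680
n/ν for G = 2.175/3 = 0.7250
Smallest n/ν is G → limiting reagent.
n(B) produced = (3/3) × 2.175 = 2.175 mol
Step 2:
n(B) available = 2.175 mol
n(E) = 167.0 / 227.70 = 0.7334 mol
n/ν for B = 2.175/2 = 1.088
n/ν for E = 0.7334/1 = 0.7334
Smallest n/ν is E → limiting reagent.
n(R) = (3/1) × 0.7334 = 2.200 mol

2.20 mol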